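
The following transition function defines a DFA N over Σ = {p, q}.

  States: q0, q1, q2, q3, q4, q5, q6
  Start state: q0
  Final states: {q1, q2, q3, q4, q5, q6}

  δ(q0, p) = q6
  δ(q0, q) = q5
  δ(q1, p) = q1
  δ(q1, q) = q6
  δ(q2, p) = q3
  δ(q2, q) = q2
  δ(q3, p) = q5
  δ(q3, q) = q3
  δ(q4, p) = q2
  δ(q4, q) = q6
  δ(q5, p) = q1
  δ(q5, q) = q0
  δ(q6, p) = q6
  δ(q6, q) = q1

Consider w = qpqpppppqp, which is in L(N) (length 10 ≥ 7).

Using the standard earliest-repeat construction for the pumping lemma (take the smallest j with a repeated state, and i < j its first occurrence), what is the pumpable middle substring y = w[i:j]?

Run of N on w = q p q p p p p p q p:
  step 0: q0  (start)
  step 1: q5  (read q: q0→q5)
  step 2: q1  (read p: q5→q1)
  step 3: q6  (read q: q1→q6)
  step 4: q6  (read p: q6→q6)   ← first repeat (q6 seen earlier)
  step 5: q6  (read p: q6→q6)
  step 6: q6  (read p: q6→q6)
  step 7: q6  (read p: q6→q6)
  step 8: q6  (read p: q6→q6)
  step 9: q1  (read q: q6→q1)
  step 10: q1  (read p: q1→q1)

So i = 3, j = 4, giving x = w[0:3] = qpq, y = w[3:4] = p, z = w[4:10] = ppppqp.
Check: |xy| = 4 ≤ 7 and |y| = 1 ≥ 1. Reading y takes N from q6 back to q6, so every xyⁱz is accepted.

p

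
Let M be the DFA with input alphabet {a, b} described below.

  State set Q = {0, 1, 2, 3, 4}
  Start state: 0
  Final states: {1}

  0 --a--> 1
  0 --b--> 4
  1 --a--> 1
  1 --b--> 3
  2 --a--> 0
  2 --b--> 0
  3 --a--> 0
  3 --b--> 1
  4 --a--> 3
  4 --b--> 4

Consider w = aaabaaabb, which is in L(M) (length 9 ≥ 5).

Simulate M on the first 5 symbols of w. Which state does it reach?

Run of M on the first 5 characters of w = a a a b a:
  step 0: 0  (start)
  step 1: 1  (read a: 0→1)
  step 2: 1  (read a: 1→1)
  step 3: 1  (read a: 1→1)
  step 4: 3  (read b: 1→3)
  step 5: 0  (read a: 3→0)

After reading 5 characters, M is in state 0.

0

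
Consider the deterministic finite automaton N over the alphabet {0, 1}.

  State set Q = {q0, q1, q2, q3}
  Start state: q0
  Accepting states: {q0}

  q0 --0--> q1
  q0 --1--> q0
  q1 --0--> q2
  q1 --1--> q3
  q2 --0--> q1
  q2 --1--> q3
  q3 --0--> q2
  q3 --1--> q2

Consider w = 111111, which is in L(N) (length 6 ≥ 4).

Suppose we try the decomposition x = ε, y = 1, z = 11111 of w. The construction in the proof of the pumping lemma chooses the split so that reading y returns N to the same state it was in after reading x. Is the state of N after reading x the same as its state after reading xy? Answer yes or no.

yes

State sequence: q0 -1-> q0

After x (step 0): q0. After xy (step 1): q0.
They match, so y = 1 drives N around a cycle from q0 back to itself; pumping y any number of times keeps N in q0 before reading z, and xyⁱz ∈ L(N) for every i ≥ 0.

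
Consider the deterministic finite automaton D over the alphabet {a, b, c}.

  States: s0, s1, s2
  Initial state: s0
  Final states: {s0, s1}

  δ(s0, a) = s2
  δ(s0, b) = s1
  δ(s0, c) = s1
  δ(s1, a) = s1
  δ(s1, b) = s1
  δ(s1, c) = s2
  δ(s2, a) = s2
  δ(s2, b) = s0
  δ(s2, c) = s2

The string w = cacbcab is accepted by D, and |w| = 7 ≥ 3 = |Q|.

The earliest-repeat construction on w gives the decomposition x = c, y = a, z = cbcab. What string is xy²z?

xy^2z = c·a·a·cbcab = caacbcab.
Reading y = a takes D from s1 back to s1, so after x·y·y the machine is still in s1, and z then leads to the accepting state s1. Hence caacbcab ∈ L(D).

caacbcab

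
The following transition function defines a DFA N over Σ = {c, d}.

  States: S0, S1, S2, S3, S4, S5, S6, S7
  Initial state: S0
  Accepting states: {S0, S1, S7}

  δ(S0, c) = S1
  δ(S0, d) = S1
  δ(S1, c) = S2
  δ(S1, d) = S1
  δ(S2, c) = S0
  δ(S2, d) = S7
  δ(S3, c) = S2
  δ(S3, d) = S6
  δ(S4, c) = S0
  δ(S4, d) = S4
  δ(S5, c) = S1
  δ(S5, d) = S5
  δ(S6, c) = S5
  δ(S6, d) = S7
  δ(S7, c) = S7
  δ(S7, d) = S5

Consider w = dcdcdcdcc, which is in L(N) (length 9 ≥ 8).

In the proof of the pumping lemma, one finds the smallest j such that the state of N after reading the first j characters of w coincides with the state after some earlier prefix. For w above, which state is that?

S7

State sequence: S0 -d-> S1 -c-> S2 -d-> S7 -c-> S7 -d-> S5 -c-> S1 -d-> S1 -c-> S2 -c-> S0
First repeat at step 4: S7 was already visited.

The earliest repeat is at step j = 4: N is in S7, which it already visited at step i = 3.
Since N has 8 states, any run of length ≥ 8 visits 8+1 states, so by pigeonhole some state repeats within the first 8 steps — that repeat gives the pumpable loop.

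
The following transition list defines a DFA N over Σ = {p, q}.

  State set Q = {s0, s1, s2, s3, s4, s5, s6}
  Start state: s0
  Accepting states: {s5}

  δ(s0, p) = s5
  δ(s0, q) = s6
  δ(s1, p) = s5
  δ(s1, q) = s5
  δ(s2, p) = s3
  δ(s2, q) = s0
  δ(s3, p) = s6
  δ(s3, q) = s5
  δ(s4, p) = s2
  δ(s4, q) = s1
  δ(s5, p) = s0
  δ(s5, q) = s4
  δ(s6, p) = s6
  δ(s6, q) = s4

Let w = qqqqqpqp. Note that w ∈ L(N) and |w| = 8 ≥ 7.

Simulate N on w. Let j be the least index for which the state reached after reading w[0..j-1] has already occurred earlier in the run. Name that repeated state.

State sequence: s0 -q-> s6 -q-> s4 -q-> s1 -q-> s5 -q-> s4 -p-> s2 -q-> s0 -p-> s5
First repeat at step 5: s4 was already visited.

The earliest repeat is at step j = 5: N is in s4, which it already visited at step i = 2.

s4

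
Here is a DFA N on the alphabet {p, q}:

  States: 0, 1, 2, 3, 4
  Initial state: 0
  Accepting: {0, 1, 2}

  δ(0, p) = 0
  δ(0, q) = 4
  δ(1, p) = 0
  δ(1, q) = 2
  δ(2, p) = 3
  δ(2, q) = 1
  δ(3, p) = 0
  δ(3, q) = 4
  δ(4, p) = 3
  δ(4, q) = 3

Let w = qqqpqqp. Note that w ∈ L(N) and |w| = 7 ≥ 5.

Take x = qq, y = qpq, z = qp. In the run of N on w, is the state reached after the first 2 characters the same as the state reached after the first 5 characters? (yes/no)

no

State sequence: 0 -q-> 4 -q-> 3 -q-> 4 -p-> 3 -q-> 4

After x (step 2): 3. After xy (step 5): 4.
They differ (3 ≠ 4), so y is not a cycle from the state after x; this split is not the one the pumping-lemma construction produces, and pumping y need not keep the string in L(N).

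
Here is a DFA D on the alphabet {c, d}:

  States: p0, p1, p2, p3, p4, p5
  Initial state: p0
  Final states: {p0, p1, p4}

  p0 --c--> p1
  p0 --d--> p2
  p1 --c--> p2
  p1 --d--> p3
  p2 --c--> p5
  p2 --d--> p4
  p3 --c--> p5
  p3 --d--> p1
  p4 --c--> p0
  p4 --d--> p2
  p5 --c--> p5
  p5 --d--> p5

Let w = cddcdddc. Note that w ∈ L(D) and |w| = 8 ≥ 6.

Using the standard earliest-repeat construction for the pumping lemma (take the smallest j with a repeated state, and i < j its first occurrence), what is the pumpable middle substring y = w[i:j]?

State sequence: p0 -c-> p1 -d-> p3 -d-> p1 -c-> p2 -d-> p4 -d-> p2 -d-> p4 -c-> p0
First repeat at step 3: p1 was already visited.

So i = 1, j = 3, giving x = w[0:1] = c, y = w[1:3] = dd, z = w[3:8] = cdddc.
Check: |xy| = 3 ≤ 6 and |y| = 2 ≥ 1. Reading y takes D from p1 back to p1, so every xyⁱz is accepted.

dd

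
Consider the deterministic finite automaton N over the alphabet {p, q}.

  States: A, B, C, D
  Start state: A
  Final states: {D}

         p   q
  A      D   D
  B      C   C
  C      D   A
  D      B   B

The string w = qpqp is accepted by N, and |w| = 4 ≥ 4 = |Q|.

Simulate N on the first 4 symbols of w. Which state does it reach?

D

Run of N on the first 4 characters of w = q p q p:
  step 0: A  (start)
  step 1: D  (read q: A→D)
  step 2: B  (read p: D→B)
  step 3: C  (read q: B→C)
  step 4: D  (read p: C→D)

After reading 4 characters, N is in state D.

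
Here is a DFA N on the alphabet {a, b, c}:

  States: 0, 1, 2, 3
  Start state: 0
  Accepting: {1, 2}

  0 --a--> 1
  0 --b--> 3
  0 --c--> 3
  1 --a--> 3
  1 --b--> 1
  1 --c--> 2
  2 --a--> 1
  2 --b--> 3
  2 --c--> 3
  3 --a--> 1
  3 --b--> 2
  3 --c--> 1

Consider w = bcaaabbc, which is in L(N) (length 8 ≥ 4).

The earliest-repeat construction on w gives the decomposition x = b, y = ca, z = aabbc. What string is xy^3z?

xy^3z = b·ca·ca·ca·aabbc = bcacacaaabbc.
Reading y = ca takes N from 3 back to 3, so after x·y·y·y the machine is still in 3, and z then leads to the accepting state 1. Hence bcacacaaabbc ∈ L(N).

bcacacaaabbc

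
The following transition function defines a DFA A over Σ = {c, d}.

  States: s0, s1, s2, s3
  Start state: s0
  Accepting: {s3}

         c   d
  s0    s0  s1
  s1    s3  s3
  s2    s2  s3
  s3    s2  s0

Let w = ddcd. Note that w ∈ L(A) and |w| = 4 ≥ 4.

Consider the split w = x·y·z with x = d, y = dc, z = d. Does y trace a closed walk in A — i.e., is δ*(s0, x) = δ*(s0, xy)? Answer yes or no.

Run of A on the first 3 characters of w = d d c:
  step 0: s0  (start)
  step 1: s1  (read d: s0→s1)
  step 2: s3  (read d: s1→s3)
  step 3: s2  (read c: s3→s2)

After x (step 1): s1. After xy (step 3): s2.
They differ (s1 ≠ s2), so y is not a cycle from the state after x; this split is not the one the pumping-lemma construction produces, and pumping y need not keep the string in L(A).

no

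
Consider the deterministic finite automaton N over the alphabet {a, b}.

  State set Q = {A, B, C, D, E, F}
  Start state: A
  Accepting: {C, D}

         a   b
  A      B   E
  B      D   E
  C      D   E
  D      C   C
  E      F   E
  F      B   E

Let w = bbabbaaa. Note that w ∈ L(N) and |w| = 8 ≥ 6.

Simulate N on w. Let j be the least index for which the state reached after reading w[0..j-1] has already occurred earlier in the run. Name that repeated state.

E

State sequence: A -b-> E -b-> E -a-> F -b-> E -b-> E -a-> F -a-> B -a-> D
First repeat at step 2: E was already visited.

The earliest repeat is at step j = 2: N is in E, which it already visited at step i = 1.
The DFA has 6 states, so the proof of the pumping lemma guarantees a repeated state among the first 6+1 visited; the segment between the two visits is the pumpable y.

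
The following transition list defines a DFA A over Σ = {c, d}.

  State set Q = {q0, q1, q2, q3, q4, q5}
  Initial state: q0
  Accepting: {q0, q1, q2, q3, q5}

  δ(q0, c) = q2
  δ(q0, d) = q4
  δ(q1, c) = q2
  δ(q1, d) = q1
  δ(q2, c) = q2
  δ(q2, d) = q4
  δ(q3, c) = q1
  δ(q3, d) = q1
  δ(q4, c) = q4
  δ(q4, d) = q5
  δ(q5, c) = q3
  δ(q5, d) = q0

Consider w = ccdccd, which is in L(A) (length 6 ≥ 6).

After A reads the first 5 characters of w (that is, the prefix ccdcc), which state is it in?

State sequence: q0 -c-> q2 -c-> q2 -d-> q4 -c-> q4 -c-> q4

After reading 5 characters, A is in state q4.

q4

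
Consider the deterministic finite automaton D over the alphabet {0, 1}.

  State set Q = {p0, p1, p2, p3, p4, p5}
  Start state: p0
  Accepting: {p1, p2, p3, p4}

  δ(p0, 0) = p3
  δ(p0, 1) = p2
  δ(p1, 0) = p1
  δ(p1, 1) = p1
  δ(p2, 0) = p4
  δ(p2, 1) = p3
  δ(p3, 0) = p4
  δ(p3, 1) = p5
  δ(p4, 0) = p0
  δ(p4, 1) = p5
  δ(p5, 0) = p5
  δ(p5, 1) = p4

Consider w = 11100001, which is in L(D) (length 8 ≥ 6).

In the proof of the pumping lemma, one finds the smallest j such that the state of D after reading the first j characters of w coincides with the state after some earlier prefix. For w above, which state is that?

p5

State sequence: p0 -1-> p2 -1-> p3 -1-> p5 -0-> p5 -0-> p5 -0-> p5 -0-> p5 -1-> p4
First repeat at step 4: p5 was already visited.

The earliest repeat is at step j = 4: D is in p5, which it already visited at step i = 3.
The DFA has 6 states, so the proof of the pumping lemma guarantees a repeated state among the first 6+1 visited; the segment between the two visits is the pumpable y.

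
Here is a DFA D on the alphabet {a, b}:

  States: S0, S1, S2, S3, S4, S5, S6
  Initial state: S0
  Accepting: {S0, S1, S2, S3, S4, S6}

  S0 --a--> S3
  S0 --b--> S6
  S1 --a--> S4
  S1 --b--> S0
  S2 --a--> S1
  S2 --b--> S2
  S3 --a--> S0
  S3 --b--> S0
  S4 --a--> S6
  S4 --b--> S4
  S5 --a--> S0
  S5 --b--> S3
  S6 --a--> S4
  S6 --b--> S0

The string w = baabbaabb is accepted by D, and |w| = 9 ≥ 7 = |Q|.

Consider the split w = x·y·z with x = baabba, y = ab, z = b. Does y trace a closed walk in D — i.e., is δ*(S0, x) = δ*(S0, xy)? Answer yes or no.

State sequence: S0 -b-> S6 -a-> S4 -a-> S6 -b-> S0 -b-> S6 -a-> S4 -a-> S6 -b-> S0

After x (step 6): S4. After xy (step 8): S0.
They differ (S4 ≠ S0), so y is not a cycle from the state after x; this split is not the one the pumping-lemma construction produces, and pumping y need not keep the string in L(D).

no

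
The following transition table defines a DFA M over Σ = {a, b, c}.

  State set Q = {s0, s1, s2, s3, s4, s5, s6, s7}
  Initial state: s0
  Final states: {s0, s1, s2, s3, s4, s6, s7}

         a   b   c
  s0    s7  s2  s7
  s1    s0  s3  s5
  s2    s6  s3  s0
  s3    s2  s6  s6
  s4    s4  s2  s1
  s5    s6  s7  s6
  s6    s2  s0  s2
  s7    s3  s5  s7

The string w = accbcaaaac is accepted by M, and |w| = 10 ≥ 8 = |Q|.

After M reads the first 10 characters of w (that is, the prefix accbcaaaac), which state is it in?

State sequence: s0 -a-> s7 -c-> s7 -c-> s7 -b-> s5 -c-> s6 -a-> s2 -a-> s6 -a-> s2 -a-> s6 -c-> s2

After reading 10 characters, M is in state s2.

s2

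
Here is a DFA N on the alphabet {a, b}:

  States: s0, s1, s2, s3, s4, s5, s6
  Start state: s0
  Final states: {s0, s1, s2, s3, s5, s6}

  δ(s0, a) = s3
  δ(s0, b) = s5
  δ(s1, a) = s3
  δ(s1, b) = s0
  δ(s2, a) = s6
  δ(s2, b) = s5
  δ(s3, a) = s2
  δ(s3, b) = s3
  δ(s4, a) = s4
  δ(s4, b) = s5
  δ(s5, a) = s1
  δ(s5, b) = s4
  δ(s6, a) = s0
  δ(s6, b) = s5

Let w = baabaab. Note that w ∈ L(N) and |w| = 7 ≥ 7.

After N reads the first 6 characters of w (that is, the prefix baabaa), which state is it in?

State sequence: s0 -b-> s5 -a-> s1 -a-> s3 -b-> s3 -a-> s2 -a-> s6

After reading 6 characters, N is in state s6.

s6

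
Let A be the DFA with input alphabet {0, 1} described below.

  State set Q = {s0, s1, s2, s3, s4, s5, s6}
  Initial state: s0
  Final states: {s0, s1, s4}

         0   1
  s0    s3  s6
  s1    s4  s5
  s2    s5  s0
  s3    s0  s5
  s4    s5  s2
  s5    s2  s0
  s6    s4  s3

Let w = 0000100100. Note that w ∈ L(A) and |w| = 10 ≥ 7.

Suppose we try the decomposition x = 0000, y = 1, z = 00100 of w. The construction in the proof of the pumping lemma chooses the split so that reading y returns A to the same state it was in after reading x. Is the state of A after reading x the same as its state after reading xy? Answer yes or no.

no

State sequence: s0 -0-> s3 -0-> s0 -0-> s3 -0-> s0 -1-> s6

After x (step 4): s0. After xy (step 5): s6.
They differ (s0 ≠ s6), so y is not a cycle from the state after x; this split is not the one the pumping-lemma construction produces, and pumping y need not keep the string in L(A).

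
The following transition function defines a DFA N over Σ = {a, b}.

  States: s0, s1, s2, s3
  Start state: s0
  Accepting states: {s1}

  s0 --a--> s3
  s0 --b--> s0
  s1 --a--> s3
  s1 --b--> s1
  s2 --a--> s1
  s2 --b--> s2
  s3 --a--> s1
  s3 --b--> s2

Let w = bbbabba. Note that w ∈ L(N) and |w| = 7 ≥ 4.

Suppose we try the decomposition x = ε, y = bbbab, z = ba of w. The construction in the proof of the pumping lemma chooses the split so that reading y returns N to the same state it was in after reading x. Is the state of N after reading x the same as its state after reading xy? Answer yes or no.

State sequence: s0 -b-> s0 -b-> s0 -b-> s0 -a-> s3 -b-> s2

After x (step 0): s0. After xy (step 5): s2.
They differ (s0 ≠ s2), so y is not a cycle from the state after x; this split is not the one the pumping-lemma construction produces, and pumping y need not keep the string in L(N).

no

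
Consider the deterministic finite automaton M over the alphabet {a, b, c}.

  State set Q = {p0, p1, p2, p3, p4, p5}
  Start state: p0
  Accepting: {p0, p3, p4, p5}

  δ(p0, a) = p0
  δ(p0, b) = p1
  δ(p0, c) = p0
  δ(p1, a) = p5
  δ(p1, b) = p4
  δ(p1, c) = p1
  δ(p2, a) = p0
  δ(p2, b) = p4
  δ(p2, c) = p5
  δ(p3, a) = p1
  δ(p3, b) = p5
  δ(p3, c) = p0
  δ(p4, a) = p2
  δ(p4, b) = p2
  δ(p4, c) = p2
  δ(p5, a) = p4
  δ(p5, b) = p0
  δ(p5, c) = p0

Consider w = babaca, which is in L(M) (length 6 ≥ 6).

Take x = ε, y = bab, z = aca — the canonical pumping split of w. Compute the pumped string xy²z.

babbabaca

xy^2z = ε·bab·bab·aca = babbabaca.
Reading y = bab takes M from p0 back to p0, so after x·y·y the machine is still in p0, and z then leads to the accepting state p0. Hence babbabaca ∈ L(M).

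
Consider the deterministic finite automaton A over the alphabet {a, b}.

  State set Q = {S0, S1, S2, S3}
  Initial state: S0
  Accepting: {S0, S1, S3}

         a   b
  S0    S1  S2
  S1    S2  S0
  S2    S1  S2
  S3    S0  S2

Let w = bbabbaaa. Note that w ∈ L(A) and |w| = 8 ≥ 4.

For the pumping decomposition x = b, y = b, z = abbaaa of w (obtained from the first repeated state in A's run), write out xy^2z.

bbbabbaaa

xy^2z = b·b·b·abbaaa = bbbabbaaa.
Reading y = b takes A from S2 back to S2, so after x·y·y the machine is still in S2, and z then leads to the accepting state S1. Hence bbbabbaaa ∈ L(A).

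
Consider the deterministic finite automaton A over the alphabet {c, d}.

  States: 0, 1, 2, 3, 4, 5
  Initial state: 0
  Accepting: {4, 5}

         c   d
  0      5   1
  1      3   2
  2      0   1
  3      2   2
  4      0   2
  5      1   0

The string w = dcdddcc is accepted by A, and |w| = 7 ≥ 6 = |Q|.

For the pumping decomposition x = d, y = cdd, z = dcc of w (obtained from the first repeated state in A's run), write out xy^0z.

ddcc

xy⁰z = xz = d·dcc = ddcc.
Reading y = cdd takes A from 1 back to 1, so after x the machine is still in 1, and z then leads to the accepting state 5. Hence ddcc ∈ L(A).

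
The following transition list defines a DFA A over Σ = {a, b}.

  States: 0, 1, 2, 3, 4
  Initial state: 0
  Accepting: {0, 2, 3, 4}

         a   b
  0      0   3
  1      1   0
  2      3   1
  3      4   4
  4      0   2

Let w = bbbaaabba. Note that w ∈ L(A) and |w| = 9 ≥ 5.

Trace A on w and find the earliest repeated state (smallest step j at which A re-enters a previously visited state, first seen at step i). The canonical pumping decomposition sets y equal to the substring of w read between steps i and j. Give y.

bba

State sequence: 0 -b-> 3 -b-> 4 -b-> 2 -a-> 3 -a-> 4 -a-> 0 -b-> 3 -b-> 4 -a-> 0
First repeat at step 4: 3 was already visited.

So i = 1, j = 4, giving x = w[0:1] = b, y = w[1:4] = bba, z = w[4:9] = aabba.
Check: |xy| = 4 ≤ 5 and |y| = 3 ≥ 1. Reading y takes A from 3 back to 3, so every xyⁱz is accepted.
Since A has 5 states, any run of length ≥ 5 visits 5+1 states, so by pigeonhole some state repeats within the first 5 steps — that repeat gives the pumpable loop.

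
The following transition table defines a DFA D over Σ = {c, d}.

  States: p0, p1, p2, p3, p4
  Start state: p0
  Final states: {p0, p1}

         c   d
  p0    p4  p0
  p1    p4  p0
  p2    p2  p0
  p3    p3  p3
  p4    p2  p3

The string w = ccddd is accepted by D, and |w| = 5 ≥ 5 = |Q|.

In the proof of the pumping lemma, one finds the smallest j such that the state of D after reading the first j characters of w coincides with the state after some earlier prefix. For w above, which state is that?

p0

Run of D on w = c c d d d:
  step 0: p0  (start)
  step 1: p4  (read c: p0→p4)
  step 2: p2  (read c: p4→p2)
  step 3: p0  (read d: p2→p0)   ← first repeat (p0 seen earlier)
  step 4: p0  (read d: p0→p0)
  step 5: p0  (read d: p0→p0)

The earliest repeat is at step j = 3: D is in p0, which it already visited at step i = 0.
The DFA has 5 states, so the proof of the pumping lemma guarantees a repeated state among the first 5+1 visited; the segment between the two visits is the pumpable y.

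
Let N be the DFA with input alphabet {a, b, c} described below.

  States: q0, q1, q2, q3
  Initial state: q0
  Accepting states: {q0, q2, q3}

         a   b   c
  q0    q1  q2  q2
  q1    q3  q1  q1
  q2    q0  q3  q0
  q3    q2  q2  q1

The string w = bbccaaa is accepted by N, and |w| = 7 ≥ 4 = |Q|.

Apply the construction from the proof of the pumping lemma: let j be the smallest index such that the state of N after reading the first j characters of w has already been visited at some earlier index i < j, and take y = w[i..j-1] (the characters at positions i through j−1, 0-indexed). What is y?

c

State sequence: q0 -b-> q2 -b-> q3 -c-> q1 -c-> q1 -a-> q3 -a-> q2 -a-> q0
First repeat at step 4: q1 was already visited.

So i = 3, j = 4, giving x = w[0:3] = bbc, y = w[3:4] = c, z = w[4:7] = aaa.
Check: |xy| = 4 ≤ 4 and |y| = 1 ≥ 1. Reading y takes N from q1 back to q1, so every xyⁱz is accepted.
Pumping length from the standard proof: p = 4 (the number of states). The repeated state found above gives |xy| = j ≤ 4 and |y| = j − i ≥ 1.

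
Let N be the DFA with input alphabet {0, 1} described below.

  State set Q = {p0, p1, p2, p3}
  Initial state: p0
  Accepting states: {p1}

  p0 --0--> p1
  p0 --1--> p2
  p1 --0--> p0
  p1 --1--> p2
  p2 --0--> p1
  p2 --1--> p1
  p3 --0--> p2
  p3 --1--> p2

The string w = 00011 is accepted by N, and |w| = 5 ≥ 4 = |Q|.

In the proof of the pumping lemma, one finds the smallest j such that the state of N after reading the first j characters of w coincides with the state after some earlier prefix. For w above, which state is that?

p0

Run of N on w = 0 0 0 1 1:
  step 0: p0  (start)
  step 1: p1  (read 0: p0→p1)
  step 2: p0  (read 0: p1→p0)   ← first repeat (p0 seen earlier)
  step 3: p1  (read 0: p0→p1)
  step 4: p2  (read 1: p1→p2)
  step 5: p1  (read 1: p2→p1)

The earliest repeat is at step j = 2: N is in p0, which it already visited at step i = 0.
Pumping length from the standard proof: p = 4 (the number of states). The repeated state found above gives |xy| = j ≤ 4 and |y| = j − i ≥ 1.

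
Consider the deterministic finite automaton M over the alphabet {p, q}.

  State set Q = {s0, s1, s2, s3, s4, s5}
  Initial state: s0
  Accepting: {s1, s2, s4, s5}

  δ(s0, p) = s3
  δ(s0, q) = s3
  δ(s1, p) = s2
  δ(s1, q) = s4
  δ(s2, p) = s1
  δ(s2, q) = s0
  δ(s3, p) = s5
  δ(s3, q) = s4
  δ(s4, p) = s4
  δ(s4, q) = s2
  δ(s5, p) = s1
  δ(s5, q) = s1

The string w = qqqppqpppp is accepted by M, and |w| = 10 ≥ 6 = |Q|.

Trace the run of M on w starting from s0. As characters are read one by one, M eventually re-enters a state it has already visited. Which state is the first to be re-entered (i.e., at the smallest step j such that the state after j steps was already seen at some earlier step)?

s2

State sequence: s0 -q-> s3 -q-> s4 -q-> s2 -p-> s1 -p-> s2 -q-> s0 -p-> s3 -p-> s5 -p-> s1 -p-> s2
First repeat at step 5: s2 was already visited.

The earliest repeat is at step j = 5: M is in s2, which it already visited at step i = 3.
Since M has 6 states, any run of length ≥ 6 visits 6+1 states, so by pigeonhole some state repeats within the first 6 steps — that repeat gives the pumpable loop.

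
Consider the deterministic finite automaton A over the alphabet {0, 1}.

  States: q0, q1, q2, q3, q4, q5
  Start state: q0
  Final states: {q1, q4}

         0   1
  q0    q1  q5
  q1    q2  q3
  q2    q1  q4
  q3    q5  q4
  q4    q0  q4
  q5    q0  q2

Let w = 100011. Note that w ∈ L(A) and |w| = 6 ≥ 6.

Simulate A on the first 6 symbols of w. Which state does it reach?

q4

Run of A on the first 6 characters of w = 1 0 0 0 1 1:
  step 0: q0  (start)
  step 1: q5  (read 1: q0→q5)
  step 2: q0  (read 0: q5→q0)
  step 3: q1  (read 0: q0→q1)
  step 4: q2  (read 0: q1→q2)
  step 5: q4  (read 1: q2→q4)
  step 6: q4  (read 1: q4→q4)

After reading 6 characters, A is in state q4.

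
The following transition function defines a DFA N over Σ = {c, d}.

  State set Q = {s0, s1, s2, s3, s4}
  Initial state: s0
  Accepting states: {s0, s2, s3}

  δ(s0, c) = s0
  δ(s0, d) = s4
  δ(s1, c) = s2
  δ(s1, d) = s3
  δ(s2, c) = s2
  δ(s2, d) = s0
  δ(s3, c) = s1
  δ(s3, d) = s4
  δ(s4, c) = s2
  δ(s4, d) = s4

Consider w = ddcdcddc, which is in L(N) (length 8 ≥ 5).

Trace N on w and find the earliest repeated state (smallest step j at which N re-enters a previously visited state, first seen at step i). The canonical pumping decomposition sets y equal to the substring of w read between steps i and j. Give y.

d

Run of N on w = d d c d c d d c:
  step 0: s0  (start)
  step 1: s4  (read d: s0→s4)
  step 2: s4  (read d: s4→s4)   ← first repeat (s4 seen earlier)
  step 3: s2  (read c: s4→s2)
  step 4: s0  (read d: s2→s0)
  step 5: s0  (read c: s0→s0)
  step 6: s4  (read d: s0→s4)
  step 7: s4  (read d: s4→s4)
  step 8: s2  (read c: s4→s2)

So i = 1, j = 2, giving x = w[0:1] = d, y = w[1:2] = d, z = w[2:8] = cdcddc.
Check: |xy| = 2 ≤ 5 and |y| = 1 ≥ 1. Reading y takes N from s4 back to s4, so every xyⁱz is accepted.
With |Q| = 5, pigeonhole forces a state repeat no later than step 5; the substring read between the first and second visits to that state can be pumped.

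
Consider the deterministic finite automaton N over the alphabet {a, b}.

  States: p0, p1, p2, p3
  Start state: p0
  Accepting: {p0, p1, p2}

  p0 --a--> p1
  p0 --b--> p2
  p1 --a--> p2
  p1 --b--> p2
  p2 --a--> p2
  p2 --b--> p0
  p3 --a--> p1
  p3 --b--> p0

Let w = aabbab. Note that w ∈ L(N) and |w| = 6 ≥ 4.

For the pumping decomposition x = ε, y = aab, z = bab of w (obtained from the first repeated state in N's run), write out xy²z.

aabaabbab

xy^2z = ε·aab·aab·bab = aabaabbab.
Reading y = aab takes N from p0 back to p0, so after x·y·y the machine is still in p0, and z then leads to the accepting state p0. Hence aabaabbab ∈ L(N).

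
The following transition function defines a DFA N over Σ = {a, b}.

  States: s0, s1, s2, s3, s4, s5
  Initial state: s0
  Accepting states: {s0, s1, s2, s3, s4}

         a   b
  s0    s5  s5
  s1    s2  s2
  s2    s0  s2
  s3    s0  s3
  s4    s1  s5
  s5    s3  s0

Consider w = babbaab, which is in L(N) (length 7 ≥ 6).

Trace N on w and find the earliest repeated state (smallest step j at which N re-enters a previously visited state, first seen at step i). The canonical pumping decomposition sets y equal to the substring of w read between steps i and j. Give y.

b

Run of N on w = b a b b a a b:
  step 0: s0  (start)
  step 1: s5  (read b: s0→s5)
  step 2: s3  (read a: s5→s3)
  step 3: s3  (read b: s3→s3)   ← first repeat (s3 seen earlier)
  step 4: s3  (read b: s3→s3)
  step 5: s0  (read a: s3→s0)
  step 6: s5  (read a: s0→s5)
  step 7: s0  (read b: s5→s0)

So i = 2, j = 3, giving x = w[0:2] = ba, y = w[2:3] = b, z = w[3:7] = baab.
Check: |xy| = 3 ≤ 6 and |y| = 1 ≥ 1. Reading y takes N from s3 back to s3, so every xyⁱz is accepted.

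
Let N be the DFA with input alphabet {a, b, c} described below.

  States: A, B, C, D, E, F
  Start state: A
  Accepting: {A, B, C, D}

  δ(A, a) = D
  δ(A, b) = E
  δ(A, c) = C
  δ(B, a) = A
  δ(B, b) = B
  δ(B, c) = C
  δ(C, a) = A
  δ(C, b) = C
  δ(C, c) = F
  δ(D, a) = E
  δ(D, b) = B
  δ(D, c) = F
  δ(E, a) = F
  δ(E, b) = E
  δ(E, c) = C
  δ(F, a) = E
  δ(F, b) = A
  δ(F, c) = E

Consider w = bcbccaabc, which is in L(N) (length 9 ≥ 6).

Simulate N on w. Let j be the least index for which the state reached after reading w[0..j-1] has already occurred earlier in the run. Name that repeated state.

State sequence: A -b-> E -c-> C -b-> C -c-> F -c-> E -a-> F -a-> E -b-> E -c-> C
First repeat at step 3: C was already visited.

The earliest repeat is at step j = 3: N is in C, which it already visited at step i = 2.

C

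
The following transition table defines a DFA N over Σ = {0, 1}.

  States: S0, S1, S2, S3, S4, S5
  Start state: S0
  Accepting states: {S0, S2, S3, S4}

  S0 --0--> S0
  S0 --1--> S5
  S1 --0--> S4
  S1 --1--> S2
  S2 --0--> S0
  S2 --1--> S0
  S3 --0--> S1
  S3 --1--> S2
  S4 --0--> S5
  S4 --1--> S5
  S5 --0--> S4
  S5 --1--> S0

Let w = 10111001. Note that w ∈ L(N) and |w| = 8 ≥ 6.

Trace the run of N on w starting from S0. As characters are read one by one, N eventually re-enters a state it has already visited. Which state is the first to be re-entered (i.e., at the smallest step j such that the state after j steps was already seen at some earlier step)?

S5

Run of N on w = 1 0 1 1 1 0 0 1:
  step 0: S0  (start)
  step 1: S5  (read 1: S0→S5)
  step 2: S4  (read 0: S5→S4)
  step 3: S5  (read 1: S4→S5)   ← first repeat (S5 seen earlier)
  step 4: S0  (read 1: S5→S0)
  step 5: S5  (read 1: S0→S5)
  step 6: S4  (read 0: S5→S4)
  step 7: S5  (read 0: S4→S5)
  step 8: S0  (read 1: S5→S0)

The earliest repeat is at step j = 3: N is in S5, which it already visited at step i = 1.
Since N has 6 states, any run of length ≥ 6 visits 6+1 states, so by pigeonhole some state repeats within the first 6 steps — that repeat gives the pumpable loop.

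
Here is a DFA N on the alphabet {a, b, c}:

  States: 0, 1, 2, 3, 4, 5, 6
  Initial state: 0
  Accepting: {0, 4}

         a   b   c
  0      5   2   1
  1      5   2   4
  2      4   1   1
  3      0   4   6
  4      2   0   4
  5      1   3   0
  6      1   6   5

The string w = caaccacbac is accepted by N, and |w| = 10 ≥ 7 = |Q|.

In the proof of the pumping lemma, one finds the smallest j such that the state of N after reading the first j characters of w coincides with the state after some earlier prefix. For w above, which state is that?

State sequence: 0 -c-> 1 -a-> 5 -a-> 1 -c-> 4 -c-> 4 -a-> 2 -c-> 1 -b-> 2 -a-> 4 -c-> 4
First repeat at step 3: 1 was already visited.

The earliest repeat is at step j = 3: N is in 1, which it already visited at step i = 1.
With |Q| = 7, pigeonhole forces a state repeat no later than step 7; the substring read between the first and second visits to that state can be pumped.

1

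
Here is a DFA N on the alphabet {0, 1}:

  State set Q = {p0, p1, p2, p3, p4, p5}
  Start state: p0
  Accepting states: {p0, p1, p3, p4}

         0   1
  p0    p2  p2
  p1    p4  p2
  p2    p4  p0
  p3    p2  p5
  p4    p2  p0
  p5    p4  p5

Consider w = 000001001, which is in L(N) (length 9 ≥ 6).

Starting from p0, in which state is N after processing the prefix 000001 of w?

State sequence: p0 -0-> p2 -0-> p4 -0-> p2 -0-> p4 -0-> p2 -1-> p0

After reading 6 characters, N is in state p0.
(This kind of state-tracing is the core of the pumping-lemma construction: with 6 states, pigeonhole forces a repeat within the first 6 steps.)

p0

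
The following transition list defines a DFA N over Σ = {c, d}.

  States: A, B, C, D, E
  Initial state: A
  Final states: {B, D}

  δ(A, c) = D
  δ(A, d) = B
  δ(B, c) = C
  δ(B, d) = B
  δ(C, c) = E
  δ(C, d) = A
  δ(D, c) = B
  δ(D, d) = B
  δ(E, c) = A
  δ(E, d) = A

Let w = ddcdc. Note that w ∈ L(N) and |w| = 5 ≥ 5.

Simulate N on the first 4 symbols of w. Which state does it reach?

Run of N on the first 4 characters of w = d d c d:
  step 0: A  (start)
  step 1: B  (read d: A→B)
  step 2: B  (read d: B→B)
  step 3: C  (read c: B→C)
  step 4: A  (read d: C→A)

After reading 4 characters, N is in state A.
(This kind of state-tracing is the core of the pumping-lemma construction: with 5 states, pigeonhole forces a repeat within the first 5 steps.)

A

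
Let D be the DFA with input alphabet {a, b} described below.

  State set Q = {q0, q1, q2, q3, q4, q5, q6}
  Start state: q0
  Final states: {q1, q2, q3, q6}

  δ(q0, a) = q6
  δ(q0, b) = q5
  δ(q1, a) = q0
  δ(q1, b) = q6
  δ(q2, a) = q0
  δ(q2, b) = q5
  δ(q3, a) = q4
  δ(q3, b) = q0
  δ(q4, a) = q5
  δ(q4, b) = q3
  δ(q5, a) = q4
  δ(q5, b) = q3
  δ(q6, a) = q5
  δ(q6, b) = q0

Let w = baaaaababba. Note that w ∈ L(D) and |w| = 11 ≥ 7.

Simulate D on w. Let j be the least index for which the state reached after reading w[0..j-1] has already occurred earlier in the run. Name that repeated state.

q5

State sequence: q0 -b-> q5 -a-> q4 -a-> q5 -a-> q4 -a-> q5 -a-> q4 -b-> q3 -a-> q4 -b-> q3 -b-> q0 -a-> q6
First repeat at step 3: q5 was already visited.

The earliest repeat is at step j = 3: D is in q5, which it already visited at step i = 1.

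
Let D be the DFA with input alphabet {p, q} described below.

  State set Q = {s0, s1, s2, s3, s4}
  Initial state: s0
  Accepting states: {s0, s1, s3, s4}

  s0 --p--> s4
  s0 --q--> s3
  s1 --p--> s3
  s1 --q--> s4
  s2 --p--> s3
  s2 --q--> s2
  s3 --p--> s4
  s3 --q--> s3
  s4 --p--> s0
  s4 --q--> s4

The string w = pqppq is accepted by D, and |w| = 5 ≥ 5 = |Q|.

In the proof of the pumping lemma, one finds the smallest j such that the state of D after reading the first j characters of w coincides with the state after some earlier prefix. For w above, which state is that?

State sequence: s0 -p-> s4 -q-> s4 -p-> s0 -p-> s4 -q-> s4
First repeat at step 2: s4 was already visited.

The earliest repeat is at step j = 2: D is in s4, which it already visited at step i = 1.
The DFA has 5 states, so the proof of the pumping lemma guarantees a repeated state among the first 5+1 visited; the segment between the two visits is the pumpable y.

s4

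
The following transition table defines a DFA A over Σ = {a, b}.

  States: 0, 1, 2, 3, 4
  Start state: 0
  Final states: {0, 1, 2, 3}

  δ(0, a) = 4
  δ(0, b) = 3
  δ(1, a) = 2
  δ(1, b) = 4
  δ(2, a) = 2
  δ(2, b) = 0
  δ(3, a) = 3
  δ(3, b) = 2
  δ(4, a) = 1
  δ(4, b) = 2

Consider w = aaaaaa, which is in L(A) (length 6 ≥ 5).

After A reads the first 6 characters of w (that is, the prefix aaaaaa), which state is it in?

2

Run of A on the first 6 characters of w = a a a a a a:
  step 0: 0  (start)
  step 1: 4  (read a: 0→4)
  step 2: 1  (read a: 4→1)
  step 3: 2  (read a: 1→2)
  step 4: 2  (read a: 2→2)
  step 5: 2  (read a: 2→2)
  step 6: 2  (read a: 2→2)

After reading 6 characters, A is in state 2.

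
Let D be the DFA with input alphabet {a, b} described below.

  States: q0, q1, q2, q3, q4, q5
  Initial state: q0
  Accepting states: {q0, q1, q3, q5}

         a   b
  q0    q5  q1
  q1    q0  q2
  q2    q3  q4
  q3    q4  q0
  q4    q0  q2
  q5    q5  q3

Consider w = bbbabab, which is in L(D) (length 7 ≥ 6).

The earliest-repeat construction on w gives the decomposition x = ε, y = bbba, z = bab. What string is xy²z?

xy^2z = ε·bbba·bbba·bab = bbbabbbabab.
Reading y = bbba takes D from q0 back to q0, so after x·y·y the machine is still in q0, and z then leads to the accepting state q1. Hence bbbabbbabab ∈ L(D).

bbbabbbabab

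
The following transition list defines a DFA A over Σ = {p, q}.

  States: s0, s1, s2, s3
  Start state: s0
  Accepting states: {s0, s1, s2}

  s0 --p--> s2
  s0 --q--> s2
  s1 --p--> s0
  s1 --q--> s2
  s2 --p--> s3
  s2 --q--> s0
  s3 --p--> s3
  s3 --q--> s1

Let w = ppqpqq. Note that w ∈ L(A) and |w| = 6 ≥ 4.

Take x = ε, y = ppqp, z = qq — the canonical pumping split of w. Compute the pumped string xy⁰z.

xy⁰z = xz = ε·qq = qq.
Reading y = ppqp takes A from s0 back to s0, so after x the machine is still in s0, and z then leads to the accepting state s0. Hence qq ∈ L(A).

qq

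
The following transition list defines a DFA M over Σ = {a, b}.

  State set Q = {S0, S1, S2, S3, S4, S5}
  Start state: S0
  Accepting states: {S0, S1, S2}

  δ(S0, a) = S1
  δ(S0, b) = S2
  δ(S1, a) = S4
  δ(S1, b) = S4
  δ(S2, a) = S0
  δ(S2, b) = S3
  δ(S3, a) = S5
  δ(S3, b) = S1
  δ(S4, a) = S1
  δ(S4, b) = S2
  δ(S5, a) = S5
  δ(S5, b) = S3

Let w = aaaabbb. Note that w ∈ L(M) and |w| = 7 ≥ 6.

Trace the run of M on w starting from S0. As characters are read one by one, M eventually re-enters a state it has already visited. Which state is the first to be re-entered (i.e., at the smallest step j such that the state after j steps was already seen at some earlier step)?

Run of M on w = a a a a b b b:
  step 0: S0  (start)
  step 1: S1  (read a: S0→S1)
  step 2: S4  (read a: S1→S4)
  step 3: S1  (read a: S4→S1)   ← first repeat (S1 seen earlier)
  step 4: S4  (read a: S1→S4)
  step 5: S2  (read b: S4→S2)
  step 6: S3  (read b: S2→S3)
  step 7: S1  (read b: S3→S1)

The earliest repeat is at step j = 3: M is in S1, which it already visited at step i = 1.
With |Q| = 6, pigeonhole forces a state repeat no later than step 6; the substring read between the first and second visits to that state can be pumped.

S1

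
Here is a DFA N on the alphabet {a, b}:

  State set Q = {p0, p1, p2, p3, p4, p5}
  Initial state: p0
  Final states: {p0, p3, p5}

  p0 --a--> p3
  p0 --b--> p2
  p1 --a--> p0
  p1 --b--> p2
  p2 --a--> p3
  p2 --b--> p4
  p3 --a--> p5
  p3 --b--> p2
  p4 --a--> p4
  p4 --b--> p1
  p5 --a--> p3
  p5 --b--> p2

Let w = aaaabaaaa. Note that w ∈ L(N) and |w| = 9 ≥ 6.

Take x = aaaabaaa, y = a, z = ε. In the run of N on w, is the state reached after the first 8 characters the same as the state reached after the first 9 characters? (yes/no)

State sequence: p0 -a-> p3 -a-> p5 -a-> p3 -a-> p5 -b-> p2 -a-> p3 -a-> p5 -a-> p3 -a-> p5

After x (step 8): p3. After xy (step 9): p5.
They differ (p3 ≠ p5), so y is not a cycle from the state after x; this split is not the one the pumping-lemma construction produces, and pumping y need not keep the string in L(N).

no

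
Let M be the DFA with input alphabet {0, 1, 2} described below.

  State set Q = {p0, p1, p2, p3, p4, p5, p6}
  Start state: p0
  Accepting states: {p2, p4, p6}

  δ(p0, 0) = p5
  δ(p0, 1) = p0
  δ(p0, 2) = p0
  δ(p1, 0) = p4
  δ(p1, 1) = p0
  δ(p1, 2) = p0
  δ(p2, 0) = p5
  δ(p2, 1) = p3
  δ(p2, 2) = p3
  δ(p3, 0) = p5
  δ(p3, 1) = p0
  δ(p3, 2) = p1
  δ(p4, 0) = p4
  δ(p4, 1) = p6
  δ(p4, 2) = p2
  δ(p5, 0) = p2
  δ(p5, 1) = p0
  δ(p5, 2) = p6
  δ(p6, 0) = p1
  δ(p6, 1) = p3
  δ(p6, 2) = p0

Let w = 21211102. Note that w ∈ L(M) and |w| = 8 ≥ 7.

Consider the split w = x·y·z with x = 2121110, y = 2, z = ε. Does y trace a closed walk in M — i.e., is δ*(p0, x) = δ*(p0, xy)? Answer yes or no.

Run of M on the first 8 characters of w = 2 1 2 1 1 1 0 2:
  step 0: p0  (start)
  step 1: p0  (read 2: p0→p0)
  step 2: p0  (read 1: p0→p0)
  step 3: p0  (read 2: p0→p0)
  step 4: p0  (read 1: p0→p0)
  step 5: p0  (read 1: p0→p0)
  step 6: p0  (read 1: p0→p0)
  step 7: p5  (read 0: p0→p5)
  step 8: p6  (read 2: p5→p6)

After x (step 7): p5. After xy (step 8): p6.
They differ (p5 ≠ p6), so y is not a cycle from the state after x; this split is not the one the pumping-lemma construction produces, and pumping y need not keep the string in L(M).

no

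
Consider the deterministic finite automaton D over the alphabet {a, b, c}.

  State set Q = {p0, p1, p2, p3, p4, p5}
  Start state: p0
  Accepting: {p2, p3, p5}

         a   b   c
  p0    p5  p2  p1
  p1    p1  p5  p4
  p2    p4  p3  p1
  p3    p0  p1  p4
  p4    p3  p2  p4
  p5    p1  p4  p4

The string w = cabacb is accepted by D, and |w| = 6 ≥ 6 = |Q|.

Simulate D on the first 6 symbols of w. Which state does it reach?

p2

State sequence: p0 -c-> p1 -a-> p1 -b-> p5 -a-> p1 -c-> p4 -b-> p2

After reading 6 characters, D is in state p2.
(This kind of state-tracing is the core of the pumping-lemma construction: with 6 states, pigeonhole forces a repeat within the first 6 steps.)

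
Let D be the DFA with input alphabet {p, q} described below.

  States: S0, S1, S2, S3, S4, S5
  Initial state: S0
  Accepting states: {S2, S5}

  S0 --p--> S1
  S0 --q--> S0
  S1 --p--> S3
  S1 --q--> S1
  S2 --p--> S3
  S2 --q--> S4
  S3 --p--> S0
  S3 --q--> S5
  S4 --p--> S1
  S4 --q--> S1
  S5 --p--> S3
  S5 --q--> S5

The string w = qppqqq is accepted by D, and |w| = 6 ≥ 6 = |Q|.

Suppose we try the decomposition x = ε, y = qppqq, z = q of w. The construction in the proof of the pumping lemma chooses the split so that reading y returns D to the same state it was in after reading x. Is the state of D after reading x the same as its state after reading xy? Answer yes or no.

no

Run of D on the first 5 characters of w = q p p q q:
  step 0: S0  (start)
  step 1: S0  (read q: S0→S0)
  step 2: S1  (read p: S0→S1)
  step 3: S3  (read p: S1→S3)
  step 4: S5  (read q: S3→S5)
  step 5: S5  (read q: S5→S5)

After x (step 0): S0. After xy (step 5): S5.
They differ (S0 ≠ S5), so y is not a cycle from the state after x; this split is not the one the pumping-lemma construction produces, and pumping y need not keep the string in L(D).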